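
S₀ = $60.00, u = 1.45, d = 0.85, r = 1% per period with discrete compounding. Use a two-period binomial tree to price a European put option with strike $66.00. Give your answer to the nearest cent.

Risk-neutral probability p = (1 + 0.01 − 0.85)/(1.45 − 0.85) = 0.1600/0.6000 = 0.2667
Terminal stock prices: S_uu = 126.2, S_ud = 73.95, S_dd = 43.35
Terminal payoffs (K − S): max(-60.15, 0) = 0, max(-7.95, 0) = 0, max(22.65, 0) = 22.65
Node u (S = 87): V_u = 1/1.01·[0.2667·0.0000 + 0.7333·0.0000] = 0.0000
Node d (S = 51): V_d = 1/1.01·[0.2667·0.0000 + 0.7333·22.6500] = 16.4455
Node 0 (S = 60): V_0 = 1/1.01·[0.2667·0.0000 + 0.7333·16.4455] = 11.9407

$11.94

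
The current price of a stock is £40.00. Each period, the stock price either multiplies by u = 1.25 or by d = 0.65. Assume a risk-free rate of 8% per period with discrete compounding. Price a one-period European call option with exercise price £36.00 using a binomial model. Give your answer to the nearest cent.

Risk-neutral probability p = (1 + 0.08 − 0.65)/(1.25 − 0.65) = 0.4300/0.6000 = 0.7167
Terminal stock prices: S_u = 50, S_d = 26
Terminal payoffs (S − K): max(14, 0) = 14, max(-10, 0) = 0
Node 0 (S = 40): V_0 = 1/1.08·[0.7167·14.0000 + 0.2833·0.0000] = 9.2901

£9.29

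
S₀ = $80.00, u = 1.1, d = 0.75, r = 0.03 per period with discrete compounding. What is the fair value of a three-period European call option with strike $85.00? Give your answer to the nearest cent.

Risk-neutral probability p = (1 + 0.03 − 0.75)/(1.1 − 0.75) = 0.2800/0.3500 = 0.8000
Terminal stock prices: S_uuu = 106.5, S_uud = 72.6, S_udd = 49.5, S_ddd = 33.75
Terminal payoffs (S − K): max(21.48, 0) = 21.48, max(-12.4, 0) = 0, max(-35.5, 0) = 0, max(-51.25, 0) = 0
Node uu (S = 96.8): V_uu = 1/1.03·[0.8000·21.4800 + 0.2000·0.0000] = 16.6835
Node ud (S = 66): V_ud = 1/1.03·[0.8000·0.0000 + 0.2000·0.0000] = 0.0000
Node dd (S = 45): V_dd = 1/1.03·[0.8000·0.0000 + 0.2000·0.0000] = 0.0000
Node u (S = 88): V_u = 1/1.03·[0.8000·16.6835 + 0.2000·0.0000] = 12.9581
Node d (S = 60): V_d = 1/1.03·[0.8000·0.0000 + 0.2000·0.0000] = 0.0000
Node 0 (S = 80): V_0 = 1/1.03·[0.8000·12.9581 + 0.2000·0.0000] = 10.0645

$10.06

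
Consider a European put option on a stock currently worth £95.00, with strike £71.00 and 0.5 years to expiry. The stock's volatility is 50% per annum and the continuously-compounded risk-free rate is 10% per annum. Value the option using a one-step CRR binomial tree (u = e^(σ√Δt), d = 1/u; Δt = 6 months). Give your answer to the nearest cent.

£2.11

CRR parameters: u = e^(σ√Δt) = e^(0.5·√0.5) = 1.4241, d = 1/u = 0.7022
Per-period rate: rΔt = 0.1·0.5 = 0.05, so R = e^0.05 = 1.0513
Risk-neutral probability p = (e^0.05 − 0.7022)/(1.4241 − 0.7022) = 0.3491/0.7219 = 0.4835
Terminal stock prices: S_u = 135.3, S_d = 66.71
Terminal payoffs (K − S): max(-64.29, 0) = 0, max(4.292, 0) = 4.292
Node 0 (S = 95): V_0 = e^(−0.05)·[0.4835·0.0000 + 0.5165·4.2921] = 2.1086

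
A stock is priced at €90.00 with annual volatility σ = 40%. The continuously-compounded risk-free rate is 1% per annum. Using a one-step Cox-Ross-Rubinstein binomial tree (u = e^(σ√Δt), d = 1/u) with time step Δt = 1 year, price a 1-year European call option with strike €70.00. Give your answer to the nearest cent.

CRR parameters: u = e^(σ√Δt) = e^(0.4·√1) = 1.4918, d = 1/u = 0.6703
Per-period rate: rΔt = 0.01·1 = 0.01, so R = e^0.01 = 1.0101
Risk-neutral probability p = (e^0.01 − 0.6703)/(1.4918 − 0.6703) = 0.3397/0.8215 = 0.4135
Terminal stock prices: S_u = 134.3, S_d = 60.33
Terminal payoffs (S − K): max(64.26, 0) = 64.26, max(-9.671, 0) = 0
Node 0 (S = 90): V_0 = e^(−0.01)·[0.4135·64.2642 + 0.5865·0.0000] = 26.3118

€26.31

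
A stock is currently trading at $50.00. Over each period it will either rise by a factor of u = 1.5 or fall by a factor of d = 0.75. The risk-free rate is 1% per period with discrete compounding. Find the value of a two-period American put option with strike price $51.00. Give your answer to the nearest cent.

Risk-neutral probability p = (1 + 0.01 − 0.75)/(1.5 − 0.75) = 0.2600/0.7500 = 0.3467
Terminal stock prices: S_uu = 112.5, S_ud = 56.25, S_dd = 28.12
Terminal payoffs (K − S): max(-61.5, 0) = 0, max(-5.25, 0) = 0, max(22.88, 0) = 22.88
Node u (S = 75): continuation = 1/1.01·[0.3467·0.0000 + 0.6533·0.0000] = 0.0000; exercise value = 0.0000 ≤ continuation, so V_u = 0.0000
Node d (S = 37.5): continuation = 1/1.01·[0.3467·0.0000 + 0.6533·22.8750] = 14.7970; exercise value = 13.5000 ≤ continuation, so V_d = 14.7970
Node 0 (S = 50): continuation = 1/1.01·[0.3467·0.0000 + 0.6533·14.7970] = 9.5717; exercise value = 1.0000 ≤ continuation, so V_0 = 9.5717

$9.57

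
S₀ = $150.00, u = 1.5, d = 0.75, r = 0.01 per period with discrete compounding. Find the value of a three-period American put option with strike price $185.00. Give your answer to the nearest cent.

$58.89

Risk-neutral probability p = (1 + 0.01 − 0.75)/(1.5 − 0.75) = 0.2600/0.7500 = 0.3467
Terminal stock prices: S_uuu = 506.2, S_uud = 253.1, S_udd = 126.6, S_ddd = 63.28
Terminal payoffs (K − S): max(-321.2, 0) = 0, max(-68.12, 0) = 0, max(58.44, 0) = 58.44, max(121.7, 0) = 121.7
Node uu (S = 337.5): continuation = 1/1.01·[0.3467·0.0000 + 0.6533·0.0000] = 0.0000; exercise value = 0.0000 ≤ continuation, so V_uu = 0.0000
Node ud (S = 168.8): continuation = 1/1.01·[0.3467·0.0000 + 0.6533·58.4375] = 37.8012; exercise value = 16.2500 ≤ continuation, so V_ud = 37.8012
Node dd (S = 84.38): continuation = 1/1.01·[0.3467·58.4375 + 0.6533·121.7188] = 98.7933; exercise value = 100.6250 > continuation, so V_dd = 100.6250 (exercise)
Node u (S = 225): continuation = 1/1.01·[0.3467·0.0000 + 0.6533·37.8012] = 24.4522; exercise value = 0.0000 ≤ continuation, so V_u = 24.4522
Node d (S = 112.5): continuation = 1/1.01·[0.3467·37.8012 + 0.6533·100.6250] = 78.0654; exercise value = 72.5000 ≤ continuation, so V_d = 78.0654
Node 0 (S = 150): continuation = 1/1.01·[0.3467·24.4522 + 0.6533·78.0654] = 58.8906; exercise value = 35.0000 ≤ continuation, so V_0 = 58.8906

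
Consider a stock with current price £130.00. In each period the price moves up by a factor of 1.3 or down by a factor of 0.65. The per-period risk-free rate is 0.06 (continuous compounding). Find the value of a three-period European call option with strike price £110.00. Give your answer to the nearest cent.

£49.40

Risk-neutral probability p = (e^0.06 − 0.65)/(1.3 − 0.65) = 0.4118/0.6500 = 0.6336
Terminal stock prices: S_uuu = 285.6, S_uud = 142.8, S_udd = 71.4, S_ddd = 35.7
Terminal payoffs (S − K): max(175.6, 0) = 175.6, max(32.81, 0) = 32.81, max(-38.6, 0) = 0, max(-74.3, 0) = 0
Node uu (S = 219.7): V_uu = e^(−0.06)·[0.6336·175.6100 + 0.3664·32.8050] = 116.1059
Node ud (S = 109.9): V_ud = e^(−0.06)·[0.6336·32.8050 + 0.3664·0.0000] = 19.5746
Node dd (S = 54.93): V_dd = e^(−0.06)·[0.6336·0.0000 + 0.3664·0.0000] = 0.0000
Node u (S = 169): V_u = e^(−0.06)·[0.6336·116.1059 + 0.3664·19.5746] = 76.0346
Node d (S = 84.5): V_d = e^(−0.06)·[0.6336·19.5746 + 0.3664·0.0000] = 11.6801
Node 0 (S = 130): V_0 = e^(−0.06)·[0.6336·76.0346 + 0.3664·11.6801] = 49.4001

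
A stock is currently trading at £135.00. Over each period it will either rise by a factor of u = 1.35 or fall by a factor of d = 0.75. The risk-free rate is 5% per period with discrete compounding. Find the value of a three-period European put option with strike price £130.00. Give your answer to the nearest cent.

Risk-neutral probability p = (1 + 0.05 − 0.75)/(1.35 − 0.75) = 0.3000/0.6000 = 0.5000
Terminal stock prices: S_uuu = 332.2, S_uud = 184.5, S_udd = 102.5, S_ddd = 56.95
Terminal payoffs (K − S): max(-202.2, 0) = 0, max(-54.53, 0) = 0, max(27.48, 0) = 27.48, max(73.05, 0) = 73.05
Node uu (S = 246): V_uu = 1/1.05·[0.5000·0.0000 + 0.5000·0.0000] = 0.0000
Node ud (S = 136.7): V_ud = 1/1.05·[0.5000·0.0000 + 0.5000·27.4844] = 13.0878
Node dd (S = 75.94): V_dd = 1/1.05·[0.5000·27.4844 + 0.5000·73.0469] = 47.8720
Node u (S = 182.2): V_u = 1/1.05·[0.5000·0.0000 + 0.5000·13.0878] = 6.2323
Node d (S = 101.2): V_d = 1/1.05·[0.5000·13.0878 + 0.5000·47.8720] = 29.0285
Node 0 (S = 135): V_0 = 1/1.05·[0.5000·6.2323 + 0.5000·29.0285] = 16.7908

£16.79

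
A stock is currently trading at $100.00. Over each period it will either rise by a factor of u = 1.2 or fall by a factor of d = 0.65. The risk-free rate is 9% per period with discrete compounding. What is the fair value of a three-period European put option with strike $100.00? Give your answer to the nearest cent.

$6.00

Risk-neutral probability p = (1 + 0.09 − 0.65)/(1.2 − 0.65) = 0.4400/0.5500 = 0.8000
Terminal stock prices: S_uuu = 172.8, S_uud = 93.6, S_udd = 50.7, S_ddd = 27.46
Terminal payoffs (K − S): max(-72.8, 0) = 0, max(6.4, 0) = 6.4, max(49.3, 0) = 49.3, max(72.54, 0) = 72.54
Node uu (S = 144): V_uu = 1/1.09·[0.8000·0.0000 + 0.2000·6.4000] = 1.1743
Node ud (S = 78): V_ud = 1/1.09·[0.8000·6.4000 + 0.2000·49.3000] = 13.7431
Node dd (S = 42.25): V_dd = 1/1.09·[0.8000·49.3000 + 0.2000·72.5375] = 49.4931
Node u (S = 120): V_u = 1/1.09·[0.8000·1.1743 + 0.2000·13.7431] = 3.3836
Node d (S = 65): V_d = 1/1.09·[0.8000·13.7431 + 0.2000·49.4931] = 19.1680
Node 0 (S = 100): V_0 = 1/1.09·[0.8000·3.3836 + 0.2000·19.1680] = 6.0004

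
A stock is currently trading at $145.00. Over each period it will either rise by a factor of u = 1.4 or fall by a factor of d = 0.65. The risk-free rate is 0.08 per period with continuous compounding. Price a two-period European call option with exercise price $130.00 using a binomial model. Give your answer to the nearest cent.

Risk-neutral probability p = (e^0.08 − 0.65)/(1.4 − 0.65) = 0.4333/0.7500 = 0.5777
Terminal stock prices: S_uu = 284.2, S_ud = 132, S_dd = 61.26
Terminal payoffs (S − K): max(154.2, 0) = 154.2, max(1.95, 0) = 1.95, max(-68.74, 0) = 0
Node u (S = 203): V_u = e^(−0.08)·[0.5777·154.2000 + 0.4223·1.9500] = 82.9949
Node d (S = 94.25): V_d = e^(−0.08)·[0.5777·1.9500 + 0.4223·0.0000] = 1.0399
Node 0 (S = 145): V_0 = e^(−0.08)·[0.5777·82.9949 + 0.4223·1.0399] = 44.6665

$44.67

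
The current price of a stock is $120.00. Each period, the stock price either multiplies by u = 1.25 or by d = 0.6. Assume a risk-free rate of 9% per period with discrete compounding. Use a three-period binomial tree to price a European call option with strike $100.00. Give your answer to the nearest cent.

$48.50

Risk-neutral probability p = (1 + 0.09 − 0.6)/(1.25 − 0.6) = 0.4900/0.6500 = 0.7538
Terminal stock prices: S_uuu = 234.4, S_uud = 112.5, S_udd = 54, S_ddd = 25.92
Terminal payoffs (S − K): max(134.4, 0) = 134.4, max(12.5, 0) = 12.5, max(-46, 0) = 0, max(-74.08, 0) = 0
Node uu (S = 187.5): V_uu = 1/1.09·[0.7538·134.3750 + 0.2462·12.5000] = 95.7569
Node ud (S = 90): V_ud = 1/1.09·[0.7538·12.5000 + 0.2462·0.0000] = 8.6450
Node dd (S = 43.2): V_dd = 1/1.09·[0.7538·0.0000 + 0.2462·0.0000] = 0.0000
Node u (S = 150): V_u = 1/1.09·[0.7538·95.7569 + 0.2462·8.6450] = 68.1779
Node d (S = 72): V_d = 1/1.09·[0.7538·8.6450 + 0.2462·0.0000] = 5.9789
Node 0 (S = 120): V_0 = 1/1.09·[0.7538·68.1779 + 0.2462·5.9789] = 48.5022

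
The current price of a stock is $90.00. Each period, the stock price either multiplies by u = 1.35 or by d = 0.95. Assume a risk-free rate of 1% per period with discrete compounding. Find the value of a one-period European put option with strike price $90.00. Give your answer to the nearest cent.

$3.79

Risk-neutral probability p = (1 + 0.01 − 0.95)/(1.35 − 0.95) = 0.0600/0.4000 = 0.1500
Terminal stock prices: S_u = 121.5, S_d = 85.5
Terminal payoffs (K − S): max(-31.5, 0) = 0, max(4.5, 0) = 4.5
Node 0 (S = 90): V_0 = 1/1.01·[0.1500·0.0000 + 0.8500·4.5000] = 3.7871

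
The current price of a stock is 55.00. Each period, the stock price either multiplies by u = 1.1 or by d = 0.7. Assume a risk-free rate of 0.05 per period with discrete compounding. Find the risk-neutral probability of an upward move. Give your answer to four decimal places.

p = 0.8750

Risk-neutral probability p = (1 + 0.05 − 0.7)/(1.1 − 0.7) = 0.3500/0.4000 = 0.8750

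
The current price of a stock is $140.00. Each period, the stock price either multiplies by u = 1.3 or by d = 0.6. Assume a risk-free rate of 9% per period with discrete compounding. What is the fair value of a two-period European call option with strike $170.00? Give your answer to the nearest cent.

$27.47

Risk-neutral probability p = (1 + 0.09 − 0.6)/(1.3 − 0.6) = 0.4900/0.7000 = 0.7000
Terminal stock prices: S_uu = 236.6, S_ud = 109.2, S_dd = 50.4
Terminal payoffs (S − K): max(66.6, 0) = 66.6, max(-60.8, 0) = 0, max(-119.6, 0) = 0
Node u (S = 182): V_u = 1/1.09·[0.7000·66.6000 + 0.3000·0.0000] = 42.7706
Node d (S = 84): V_d = 1/1.09·[0.7000·0.0000 + 0.3000·0.0000] = 0.0000
Node 0 (S = 140): V_0 = 1/1.09·[0.7000·42.7706 + 0.3000·0.0000] = 27.4674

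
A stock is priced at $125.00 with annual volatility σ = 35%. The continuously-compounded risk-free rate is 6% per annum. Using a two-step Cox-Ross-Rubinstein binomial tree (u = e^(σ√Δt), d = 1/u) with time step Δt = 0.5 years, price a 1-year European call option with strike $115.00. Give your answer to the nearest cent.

$25.86

CRR parameters: u = e^(σ√Δt) = e^(0.35·√0.5) = 1.2808, d = 1/u = 0.7808
Per-period rate: rΔt = 0.06·0.5 = 0.03, so R = e^0.03 = 1.0305
Risk-neutral probability p = (e^0.03 − 0.7808)/(1.2808 − 0.7808) = 0.2497/0.5000 = 0.4993
Terminal stock prices: S_uu = 205.1, S_ud = 125, S_dd = 76.2
Terminal payoffs (S − K): max(90.06, 0) = 90.06, max(10, 0) = 10, max(-38.8, 0) = 0
Node u (S = 160.1): V_u = e^(−0.03)·[0.4993·90.0571 + 0.5007·10.0000] = 48.4992
Node d (S = 97.6): V_d = e^(−0.03)·[0.4993·10.0000 + 0.5007·0.0000] = 4.8459
Node 0 (S = 125): V_0 = e^(−0.03)·[0.4993·48.4992 + 0.5007·4.8459] = 25.8565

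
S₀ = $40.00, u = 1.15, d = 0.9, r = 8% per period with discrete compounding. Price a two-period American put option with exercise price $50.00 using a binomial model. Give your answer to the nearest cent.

Risk-neutral probability p = (1 + 0.08 − 0.9)/(1.15 − 0.9) = 0.1800/0.2500 = 0.7200
Terminal stock prices: S_uu = 52.9, S_ud = 41.4, S_dd = 32.4
Terminal payoffs (K − S): max(-2.9, 0) = 0, max(8.6, 0) = 8.6, max(17.6, 0) = 17.6
Node u (S = 46): continuation = 1/1.08·[0.7200·0.0000 + 0.2800·8.6000] = 2.2296; exercise value = 4.0000 > continuation, so V_u = 4.0000 (exercise)
Node d (S = 36): continuation = 1/1.08·[0.7200·8.6000 + 0.2800·17.6000] = 10.2963; exercise value = 14.0000 > continuation, so V_d = 14.0000 (exercise)
Node 0 (S = 40): continuation = 1/1.08·[0.7200·4.0000 + 0.2800·14.0000] = 6.2963; exercise value = 10.0000 > continuation, so V_0 = 10.0000 (exercise)

$10.00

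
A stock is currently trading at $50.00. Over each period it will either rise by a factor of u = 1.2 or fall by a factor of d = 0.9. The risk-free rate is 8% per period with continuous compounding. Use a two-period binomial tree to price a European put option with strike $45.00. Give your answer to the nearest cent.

Risk-neutral probability p = (e^0.08 − 0.9)/(1.2 − 0.9) = 0.1833/0.3000 = 0.6110
Terminal stock prices: S_uu = 72, S_ud = 54, S_dd = 40.5
Terminal payoffs (K − S): max(-27, 0) = 0, max(-9, 0) = 0, max(4.5, 0) = 4.5
Node u (S = 60): V_u = e^(−0.08)·[0.6110·0.0000 + 0.3890·0.0000] = 0.0000
Node d (S = 45): V_d = e^(−0.08)·[0.6110·0.0000 + 0.3890·4.5000] = 1.6161
Node 0 (S = 50): V_0 = e^(−0.08)·[0.6110·0.0000 + 0.3890·1.6161] = 0.5804

$0.58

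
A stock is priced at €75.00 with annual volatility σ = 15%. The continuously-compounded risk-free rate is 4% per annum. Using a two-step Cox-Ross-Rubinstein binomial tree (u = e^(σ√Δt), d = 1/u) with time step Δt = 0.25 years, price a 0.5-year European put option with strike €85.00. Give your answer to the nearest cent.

€8.95

CRR parameters: u = e^(σ√Δt) = e^(0.15·√0.25) = 1.0779, d = 1/u = 0.9277
Per-period rate: rΔt = 0.04·0.25 = 0.01, so R = e^0.01 = 1.0101
Risk-neutral probability p = (e^0.01 − 0.9277)/(1.0779 − 0.9277) = 0.0823/0.1501 = 0.5482
Terminal stock prices: S_uu = 87.14, S_ud = 75, S_dd = 64.55
Terminal payoffs (K − S): max(-2.138, 0) = 0, max(10, 0) = 10, max(20.45, 0) = 20.45
Node u (S = 80.84): V_u = e^(−0.01)·[0.5482·0.0000 + 0.4518·10.0000] = 4.4731
Node d (S = 69.58): V_d = e^(−0.01)·[0.5482·10.0000 + 0.4518·20.4469] = 14.5735
Node 0 (S = 75): V_0 = e^(−0.01)·[0.5482·4.4731 + 0.4518·14.5735] = 8.9465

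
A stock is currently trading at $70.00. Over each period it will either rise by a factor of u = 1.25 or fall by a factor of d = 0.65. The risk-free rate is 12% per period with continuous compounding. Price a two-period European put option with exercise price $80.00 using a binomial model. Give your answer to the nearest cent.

Risk-neutral probability p = (e^0.12 − 0.65)/(1.25 − 0.65) = 0.4775/0.6000 = 0.7958
Terminal stock prices: S_uu = 109.4, S_ud = 56.88, S_dd = 29.58
Terminal payoffs (K − S): max(-29.38, 0) = 0, max(23.12, 0) = 23.12, max(50.42, 0) = 50.42
Node u (S = 87.5): V_u = e^(−0.12)·[0.7958·0.0000 + 0.2042·23.1250] = 4.1876
Node d (S = 45.5): V_d = e^(−0.12)·[0.7958·23.1250 + 0.2042·50.4250] = 25.4536
Node 0 (S = 70): V_0 = e^(−0.12)·[0.7958·4.1876 + 0.2042·25.4536] = 7.5650

$7.56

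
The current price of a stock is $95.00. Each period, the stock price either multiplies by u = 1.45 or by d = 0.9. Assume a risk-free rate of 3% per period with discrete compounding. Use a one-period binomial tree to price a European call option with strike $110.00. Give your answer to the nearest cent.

Risk-neutral probability p = (1 + 0.03 − 0.9)/(1.45 − 0.9) = 0.1300/0.5500 = 0.2364
Terminal stock prices: S_u = 137.8, S_d = 85.5
Terminal payoffs (S − K): max(27.75, 0) = 27.75, max(-24.5, 0) = 0
Node 0 (S = 95): V_0 = 1/1.03·[0.2364·27.7500 + 0.7636·0.0000] = 6.3680

$6.37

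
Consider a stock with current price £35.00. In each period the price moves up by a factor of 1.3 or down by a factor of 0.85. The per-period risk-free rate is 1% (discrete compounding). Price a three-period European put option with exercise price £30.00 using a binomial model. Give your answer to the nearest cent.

£2.21

Risk-neutral probability p = (1 + 0.01 − 0.85)/(1.3 − 0.85) = 0.1600/0.4500 = 0.3556
Terminal stock prices: S_uuu = 76.89, S_uud = 50.28, S_udd = 32.87, S_ddd = 21.49
Terminal payoffs (K − S): max(-46.89, 0) = 0, max(-20.28, 0) = 0, max(-2.874, 0) = 0, max(8.506, 0) = 8.506
Node uu (S = 59.15): V_uu = 1/1.01·[0.3556·0.0000 + 0.6444·0.0000] = 0.0000
Node ud (S = 38.67): V_ud = 1/1.01·[0.3556·0.0000 + 0.6444·0.0000] = 0.0000
Node dd (S = 25.29): V_dd = 1/1.01·[0.3556·0.0000 + 0.6444·8.5056] = 5.4271
Node u (S = 45.5): V_u = 1/1.01·[0.3556·0.0000 + 0.6444·0.0000] = 0.0000
Node d (S = 29.75): V_d = 1/1.01·[0.3556·0.0000 + 0.6444·5.4271] = 3.4629
Node 0 (S = 35): V_0 = 1/1.01·[0.3556·0.0000 + 0.6444·3.4629] = 2.2095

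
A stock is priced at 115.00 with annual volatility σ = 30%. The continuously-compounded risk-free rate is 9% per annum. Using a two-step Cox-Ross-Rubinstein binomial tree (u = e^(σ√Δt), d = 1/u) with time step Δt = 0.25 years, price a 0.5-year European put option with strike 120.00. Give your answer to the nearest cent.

CRR parameters: u = e^(σ√Δt) = e^(0.3·√0.25) = 1.1618, d = 1/u = 0.8607
Per-period rate: rΔt = 0.09·0.25 = 0.0225, so R = e^0.0225 = 1.0228
Risk-neutral probability p = (e^0.0225 − 0.8607)/(1.1618 − 0.8607) = 0.1620/0.3011 = 0.5381
Terminal stock prices: S_uu = 155.2, S_ud = 115, S_dd = 85.19
Terminal payoffs (K − S): max(-35.23, 0) = 0, max(5, 0) = 5, max(34.81, 0) = 34.81
Node u (S = 133.6): V_u = e^(−0.0225)·[0.5381·0.0000 + 0.4619·5.0000] = 2.2579
Node d (S = 98.98): V_d = e^(−0.0225)·[0.5381·5.0000 + 0.4619·34.8059] = 18.3487
Node 0 (S = 115): V_0 = e^(−0.0225)·[0.5381·2.2579 + 0.4619·18.3487] = 9.4741

9.47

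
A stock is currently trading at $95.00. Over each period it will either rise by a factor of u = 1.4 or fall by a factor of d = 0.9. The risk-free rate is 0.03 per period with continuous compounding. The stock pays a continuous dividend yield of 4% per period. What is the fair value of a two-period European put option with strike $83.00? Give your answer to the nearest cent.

Per-period risk-free factor R = e^0.03 = 1.0305; dividend-adjusted growth = e^(0.03−0.04) = 0.9900.
Risk-neutral probability p = (0.9900 − 0.9)/(1.4 − 0.9) = 0.0900/0.5000 = 0.1801
Terminal stock prices: S_uu = 186.2, S_ud = 119.7, S_dd = 76.95
Terminal payoffs (K − S): max(-103.2, 0) = 0, max(-36.7, 0) = 0, max(6.05, 0) = 6.05
Node u (S = 133): V_u = e^(−0.03)·[0.1801·0.0000 + 0.8199·0.0000] = 0.0000
Node d (S = 85.5): V_d = e^(−0.03)·[0.1801·0.0000 + 0.8199·6.0500] = 4.8138
Node 0 (S = 95): V_0 = e^(−0.03)·[0.1801·0.0000 + 0.8199·4.8138] = 3.8302

$3.83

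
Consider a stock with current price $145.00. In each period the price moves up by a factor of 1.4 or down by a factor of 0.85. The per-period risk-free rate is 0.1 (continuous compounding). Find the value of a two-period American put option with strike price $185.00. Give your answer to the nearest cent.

$40.00

Risk-neutral probability p = (e^0.1 − 0.85)/(1.4 − 0.85) = 0.2552/0.5500 = 0.4639
Terminal stock prices: S_uu = 284.2, S_ud = 172.5, S_dd = 104.8
Terminal payoffs (K − S): max(-99.2, 0) = 0, max(12.45, 0) = 12.45, max(80.24, 0) = 80.24
Node u (S = 203): continuation = e^(−0.1)·[0.4639·0.0000 + 0.5361·12.4500] = 6.0388; exercise value = 0.0000 ≤ continuation, so V_u = 6.0388
Node d (S = 123.2): continuation = e^(−0.1)·[0.4639·12.4500 + 0.5361·80.2375] = 44.1449; exercise value = 61.7500 > continuation, so V_d = 61.7500 (exercise)
Node 0 (S = 145): continuation = e^(−0.1)·[0.4639·6.0388 + 0.5361·61.7500] = 32.4863; exercise value = 40.0000 > continuation, so V_0 = 40.0000 (exercise)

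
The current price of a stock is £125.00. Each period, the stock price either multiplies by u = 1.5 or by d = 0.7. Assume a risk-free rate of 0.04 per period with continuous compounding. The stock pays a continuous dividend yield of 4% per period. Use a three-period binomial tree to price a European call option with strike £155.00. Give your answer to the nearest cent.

Per-period risk-free factor R = e^0.04 = 1.0408; dividend-adjusted growth = e^(0.04−0.04) = 1.0000.
Risk-neutral probability p = (1.0000 − 0.7)/(1.5 − 0.7) = 0.3000/0.8000 = 0.3750
Terminal stock prices: S_uuu = 421.9, S_uud = 196.9, S_udd = 91.87, S_ddd = 42.87
Terminal payoffs (S − K): max(266.9, 0) = 266.9, max(41.88, 0) = 41.88, max(-63.13, 0) = 0, max(-112.1, 0) = 0
Node uu (S = 281.2): V_uu = e^(−0.04)·[0.3750·266.8750 + 0.6250·41.8750] = 121.2997
Node ud (S = 131.2): V_ud = e^(−0.04)·[0.3750·41.8750 + 0.6250·0.0000] = 15.0874
Node dd (S = 61.25): V_dd = e^(−0.04)·[0.3750·0.0000 + 0.6250·0.0000] = 0.0000
Node u (S = 187.5): V_u = e^(−0.04)·[0.3750·121.2997 + 0.6250·15.0874] = 52.7637
Node d (S = 87.5): V_d = e^(−0.04)·[0.3750·15.0874 + 0.6250·0.0000] = 5.4359
Node 0 (S = 125): V_0 = e^(−0.04)·[0.3750·52.7637 + 0.6250·5.4359] = 22.2748

£22.27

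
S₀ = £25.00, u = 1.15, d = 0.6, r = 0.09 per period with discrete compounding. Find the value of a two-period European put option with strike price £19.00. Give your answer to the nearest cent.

Risk-neutral probability p = (1 + 0.09 − 0.6)/(1.15 − 0.6) = 0.4900/0.5500 = 0.8909
Terminal stock prices: S_uu = 33.06, S_ud = 17.25, S_dd = 9
Terminal payoffs (K − S): max(-14.06, 0) = 0, max(1.75, 0) = 1.75, max(10, 0) = 10
Node u (S = 28.75): V_u = 1/1.09·[0.8909·0.0000 + 0.1091·1.7500] = 0.1751
Node d (S = 15): V_d = 1/1.09·[0.8909·1.7500 + 0.1091·10.0000] = 2.4312
Node 0 (S = 25): V_0 = 1/1.09·[0.8909·0.1751 + 0.1091·2.4312] = 0.3865

£0.39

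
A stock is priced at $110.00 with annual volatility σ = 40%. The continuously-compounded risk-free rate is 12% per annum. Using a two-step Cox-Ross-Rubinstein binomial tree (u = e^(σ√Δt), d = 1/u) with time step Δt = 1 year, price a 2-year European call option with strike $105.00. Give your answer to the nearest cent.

CRR parameters: u = e^(σ√Δt) = e^(0.4·√1) = 1.4918, d = 1/u = 0.6703
Per-period rate: rΔt = 0.12·1 = 0.12, so R = e^0.12 = 1.1275
Risk-neutral probability p = (e^0.12 − 0.6703)/(1.4918 − 0.6703) = 0.4572/0.8215 = 0.5565
Terminal stock prices: S_uu = 244.8, S_ud = 110, S_dd = 49.43
Terminal payoffs (S − K): max(139.8, 0) = 139.8, max(5, 0) = 5, max(-55.57, 0) = 0
Node u (S = 164.1): V_u = e^(−0.12)·[0.5565·139.8095 + 0.4435·5.0000] = 70.9741
Node d (S = 73.74): V_d = e^(−0.12)·[0.5565·5.0000 + 0.4435·0.0000] = 2.4679
Node 0 (S = 110): V_0 = e^(−0.12)·[0.5565·70.9741 + 0.4435·2.4679] = 36.0022

$36.00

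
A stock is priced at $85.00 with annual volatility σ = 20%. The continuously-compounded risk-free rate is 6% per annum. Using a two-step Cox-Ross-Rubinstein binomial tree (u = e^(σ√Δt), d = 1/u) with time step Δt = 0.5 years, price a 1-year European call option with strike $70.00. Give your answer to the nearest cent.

CRR parameters: u = e^(σ√Δt) = e^(0.2·√0.5) = 1.1519, d = 1/u = 0.8681
Per-period rate: rΔt = 0.06·0.5 = 0.03, so R = e^0.03 = 1.0305
Risk-neutral probability p = (e^0.03 − 0.8681)/(1.1519 − 0.8681) = 0.1623/0.2838 = 0.5720
Terminal stock prices: S_uu = 112.8, S_ud = 85, S_dd = 64.06
Terminal payoffs (S − K): max(42.79, 0) = 42.79, max(15, 0) = 15, max(-5.941, 0) = 0
Node u (S = 97.91): V_u = e^(−0.03)·[0.5720·42.7862 + 0.4280·15.0000] = 29.9812
Node d (S = 73.79): V_d = e^(−0.03)·[0.5720·15.0000 + 0.4280·0.0000] = 8.3267
Node 0 (S = 85): V_0 = e^(−0.03)·[0.5720·29.9812 + 0.4280·8.3267] = 20.1013

$20.10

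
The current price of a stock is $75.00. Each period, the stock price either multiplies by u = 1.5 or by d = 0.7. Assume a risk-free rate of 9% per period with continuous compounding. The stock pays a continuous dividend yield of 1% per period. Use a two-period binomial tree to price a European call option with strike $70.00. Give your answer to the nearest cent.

$22.58

Per-period risk-free factor R = e^0.09 = 1.0942; dividend-adjusted growth = e^(0.09−0.01) = 1.0833.
Risk-neutral probability p = (1.0833 − 0.7)/(1.5 − 0.7) = 0.3833/0.8000 = 0.4791
Terminal stock prices: S_uu = 168.8, S_ud = 78.75, S_dd = 36.75
Terminal payoffs (S − K): max(98.75, 0) = 98.75, max(8.75, 0) = 8.75, max(-33.25, 0) = 0
Node u (S = 112.5): V_u = e^(−0.09)·[0.4791·98.7500 + 0.5209·8.7500] = 47.4054
Node d (S = 52.5): V_d = e^(−0.09)·[0.4791·8.7500 + 0.5209·0.0000] = 3.8314
Node 0 (S = 75): V_0 = e^(−0.09)·[0.4791·47.4054 + 0.5209·3.8314] = 22.5815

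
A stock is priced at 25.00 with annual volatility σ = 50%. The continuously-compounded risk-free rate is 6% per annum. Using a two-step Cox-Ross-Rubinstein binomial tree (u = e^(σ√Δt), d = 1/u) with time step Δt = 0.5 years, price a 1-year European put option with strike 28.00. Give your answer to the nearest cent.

CRR parameters: u = e^(σ√Δt) = e^(0.5·√0.5) = 1.4241, d = 1/u = 0.7022
Per-period rate: rΔt = 0.06·0.5 = 0.03, so R = e^0.03 = 1.0305
Risk-neutral probability p = (e^0.03 − 0.7022)/(1.4241 − 0.7022) = 0.3283/0.7219 = 0.4547
Terminal stock prices: S_uu = 50.7, S_ud = 25, S_dd = 12.33
Terminal payoffs (K − S): max(-22.7, 0) = 0, max(3, 0) = 3, max(15.67, 0) = 15.67
Node u (S = 35.6): V_u = e^(−0.03)·[0.4547·0.0000 + 0.5453·3.0000] = 1.5875
Node d (S = 17.55): V_d = e^(−0.03)·[0.4547·3.0000 + 0.5453·15.6733] = 9.6178
Node 0 (S = 25): V_0 = e^(−0.03)·[0.4547·1.5875 + 0.5453·9.6178] = 5.7900

5.79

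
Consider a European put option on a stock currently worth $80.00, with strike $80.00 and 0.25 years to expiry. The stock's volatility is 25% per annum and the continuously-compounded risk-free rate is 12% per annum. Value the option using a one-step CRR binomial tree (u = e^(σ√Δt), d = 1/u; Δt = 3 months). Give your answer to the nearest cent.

$3.74

CRR parameters: u = e^(σ√Δt) = e^(0.25·√0.25) = 1.1331, d = 1/u = 0.8825
Per-period rate: rΔt = 0.12·0.25 = 0.03, so R = e^0.03 = 1.0305
Risk-neutral probability p = (e^0.03 − 0.8825)/(1.1331 − 0.8825) = 0.1480/0.2507 = 0.5903
Terminal stock prices: S_u = 90.65, S_d = 70.6
Terminal payoffs (K − S): max(-10.65, 0) = 0, max(9.4, 0) = 9.4
Node 0 (S = 80): V_0 = e^(−0.03)·[0.5903·0.0000 + 0.4097·9.4002] = 3.7375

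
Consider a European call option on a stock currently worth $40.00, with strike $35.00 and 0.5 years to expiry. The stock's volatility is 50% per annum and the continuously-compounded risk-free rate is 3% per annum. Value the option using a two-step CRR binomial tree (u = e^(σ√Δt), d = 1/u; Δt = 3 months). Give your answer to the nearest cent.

$8.69

CRR parameters: u = e^(σ√Δt) = e^(0.5·√0.25) = 1.2840, d = 1/u = 0.7788
Per-period rate: rΔt = 0.03·0.25 = 0.0075, so R = e^0.0075 = 1.0075
Risk-neutral probability p = (e^0.0075 − 0.7788)/(1.2840 − 0.7788) = 0.2287/0.5052 = 0.4527
Terminal stock prices: S_uu = 65.95, S_ud = 40, S_dd = 24.26
Terminal payoffs (S − K): max(30.95, 0) = 30.95, max(5, 0) = 5, max(-10.74, 0) = 0
Node u (S = 51.36): V_u = e^(−0.0075)·[0.4527·30.9489 + 0.5473·5.0000] = 16.6225
Node d (S = 31.15): V_d = e^(−0.0075)·[0.4527·5.0000 + 0.5473·0.0000] = 2.2467
Node 0 (S = 40): V_0 = e^(−0.0075)·[0.4527·16.6225 + 0.5473·2.2467] = 8.6896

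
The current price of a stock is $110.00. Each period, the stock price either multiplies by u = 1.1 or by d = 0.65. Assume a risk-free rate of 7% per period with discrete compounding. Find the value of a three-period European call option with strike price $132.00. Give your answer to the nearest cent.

Risk-neutral probability p = (1 + 0.07 − 0.65)/(1.1 − 0.65) = 0.4200/0.4500 = 0.9333
Terminal stock prices: S_uuu = 146.4, S_uud = 86.52, S_udd = 51.12, S_ddd = 30.21
Terminal payoffs (S − K): max(14.41, 0) = 14.41, max(-45.48, 0) = 0, max(-80.88, 0) = 0, max(-101.8, 0) = 0
Node uu (S = 133.1): V_uu = 1/1.07·[0.9333·14.4100 + 0.0667·0.0000] = 12.5695
Node ud (S = 78.65): V_ud = 1/1.07·[0.9333·0.0000 + 0.0667·0.0000] = 0.0000
Node dd (S = 46.48): V_dd = 1/1.07·[0.9333·0.0000 + 0.0667·0.0000] = 0.0000
Node u (S = 121): V_u = 1/1.07·[0.9333·12.5695 + 0.0667·0.0000] = 10.9640
Node d (S = 71.5): V_d = 1/1.07·[0.9333·0.0000 + 0.0667·0.0000] = 0.0000
Node 0 (S = 110): V_0 = 1/1.07·[0.9333·10.9640 + 0.0667·0.0000] = 9.5636

$9.56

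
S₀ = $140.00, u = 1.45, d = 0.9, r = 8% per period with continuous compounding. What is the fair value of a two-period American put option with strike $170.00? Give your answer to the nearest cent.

Risk-neutral probability p = (e^0.08 − 0.9)/(1.45 − 0.9) = 0.1833/0.5500 = 0.3332
Terminal stock prices: S_uu = 294.4, S_ud = 182.7, S_dd = 113.4
Terminal payoffs (K − S): max(-124.4, 0) = 0, max(-12.7, 0) = 0, max(56.6, 0) = 56.6
Node u (S = 203): continuation = e^(−0.08)·[0.3332·0.0000 + 0.6668·0.0000] = 0.0000; exercise value = 0.0000 ≤ continuation, so V_u = 0.0000
Node d (S = 126): continuation = e^(−0.08)·[0.3332·0.0000 + 0.6668·56.6000] = 34.8367; exercise value = 44.0000 > continuation, so V_d = 44.0000 (exercise)
Node 0 (S = 140): continuation = e^(−0.08)·[0.3332·0.0000 + 0.6668·44.0000] = 27.0815; exercise value = 30.0000 > continuation, so V_0 = 30.0000 (exercise)

$30.00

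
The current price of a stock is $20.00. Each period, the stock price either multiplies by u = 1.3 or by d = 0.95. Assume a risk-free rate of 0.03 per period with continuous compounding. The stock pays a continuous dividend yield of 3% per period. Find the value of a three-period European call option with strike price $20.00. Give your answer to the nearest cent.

$1.64

Per-period risk-free factor R = e^0.03 = 1.0305; dividend-adjusted growth = e^(0.03−0.03) = 1.0000.
Risk-neutral probability p = (1.0000 − 0.95)/(1.3 − 0.95) = 0.0500/0.3500 = 0.1429
Terminal stock prices: S_uuu = 43.94, S_uud = 32.11, S_udd = 23.46, S_ddd = 17.15
Terminal payoffs (S − K): max(23.94, 0) = 23.94, max(12.11, 0) = 12.11, max(3.465, 0) = 3.465, max(-2.853, 0) = 0
Node uu (S = 33.8): V_uu = e^(−0.03)·[0.1429·23.9400 + 0.8571·12.1100] = 13.3921
Node ud (S = 24.7): V_ud = e^(−0.03)·[0.1429·12.1100 + 0.8571·3.4650] = 4.5611
Node dd (S = 18.05): V_dd = e^(−0.03)·[0.1429·3.4650 + 0.8571·0.0000] = 0.4804
Node u (S = 26): V_u = e^(−0.03)·[0.1429·13.3921 + 0.8571·4.5611] = 5.6506
Node d (S = 19): V_d = e^(−0.03)·[0.1429·4.5611 + 0.8571·0.4804] = 1.0319
Node 0 (S = 20): V_0 = e^(−0.03)·[0.1429·5.6506 + 0.8571·1.0319] = 1.6417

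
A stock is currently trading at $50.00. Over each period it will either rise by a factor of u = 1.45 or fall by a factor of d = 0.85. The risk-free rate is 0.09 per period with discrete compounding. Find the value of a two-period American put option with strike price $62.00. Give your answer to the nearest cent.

Risk-neutral probability p = (1 + 0.09 − 0.85)/(1.45 − 0.85) = 0.2400/0.6000 = 0.4000
Terminal stock prices: S_uu = 105.1, S_ud = 61.62, S_dd = 36.12
Terminal payoffs (K − S): max(-43.12, 0) = 0, max(0.375, 0) = 0.375, max(25.88, 0) = 25.88
Node u (S = 72.5): continuation = 1/1.09·[0.4000·0.0000 + 0.6000·0.3750] = 0.2064; exercise value = 0.0000 ≤ continuation, so V_u = 0.2064
Node d (S = 42.5): continuation = 1/1.09·[0.4000·0.3750 + 0.6000·25.8750] = 14.3807; exercise value = 19.5000 > continuation, so V_d = 19.5000 (exercise)
Node 0 (S = 50): continuation = 1/1.09·[0.4000·0.2064 + 0.6000·19.5000] = 10.8097; exercise value = 12.0000 > continuation, so V_0 = 12.0000 (exercise)

$12.00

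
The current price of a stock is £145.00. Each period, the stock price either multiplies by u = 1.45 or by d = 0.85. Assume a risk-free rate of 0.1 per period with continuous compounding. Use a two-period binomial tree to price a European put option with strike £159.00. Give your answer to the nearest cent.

Risk-neutral probability p = (e^0.1 − 0.85)/(1.45 − 0.85) = 0.2552/0.6000 = 0.4253
Terminal stock prices: S_uu = 304.9, S_ud = 178.7, S_dd = 104.8
Terminal payoffs (K − S): max(-145.9, 0) = 0, max(-19.71, 0) = 0, max(54.24, 0) = 54.24
Node u (S = 210.2): V_u = e^(−0.1)·[0.4253·0.0000 + 0.5747·0.0000] = 0.0000
Node d (S = 123.2): V_d = e^(−0.1)·[0.4253·0.0000 + 0.5747·54.2375] = 28.2048
Node 0 (S = 145): V_0 = e^(−0.1)·[0.4253·0.0000 + 0.5747·28.2048] = 14.6672

£14.67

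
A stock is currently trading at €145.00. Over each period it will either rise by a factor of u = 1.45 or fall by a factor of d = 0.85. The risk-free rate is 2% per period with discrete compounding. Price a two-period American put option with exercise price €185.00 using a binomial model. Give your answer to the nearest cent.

€44.61

Risk-neutral probability p = (1 + 0.02 − 0.85)/(1.45 − 0.85) = 0.1700/0.6000 = 0.2833
Terminal stock prices: S_uu = 304.9, S_ud = 178.7, S_dd = 104.8
Terminal payoffs (K − S): max(-119.9, 0) = 0, max(6.287, 0) = 6.287, max(80.24, 0) = 80.24
Node u (S = 210.2): continuation = 1/1.02·[0.2833·0.0000 + 0.7167·6.2875] = 4.4177; exercise value = 0.0000 ≤ continuation, so V_u = 4.4177
Node d (S = 123.2): continuation = 1/1.02·[0.2833·6.2875 + 0.7167·80.2375] = 58.1225; exercise value = 61.7500 > continuation, so V_d = 61.7500 (exercise)
Node 0 (S = 145): continuation = 1/1.02·[0.2833·4.4177 + 0.7167·61.7500] = 44.6136; exercise value = 40.0000 ≤ continuation, so V_0 = 44.6136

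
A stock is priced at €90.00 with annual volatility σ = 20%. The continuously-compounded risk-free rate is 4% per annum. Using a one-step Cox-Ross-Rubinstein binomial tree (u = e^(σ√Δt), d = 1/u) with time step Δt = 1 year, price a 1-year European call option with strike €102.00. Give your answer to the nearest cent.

CRR parameters: u = e^(σ√Δt) = e^(0.2·√1) = 1.2214, d = 1/u = 0.8187
Per-period rate: rΔt = 0.04·1 = 0.04, so R = e^0.04 = 1.0408
Risk-neutral probability p = (e^0.04 − 0.8187)/(1.2214 − 0.8187) = 0.2221/0.4027 = 0.5515
Terminal stock prices: S_u = 109.9, S_d = 73.69
Terminal payoffs (S − K): max(7.926, 0) = 7.926, max(-28.31, 0) = 0
Node 0 (S = 90): V_0 = e^(−0.04)·[0.5515·7.9262 + 0.4485·0.0000] = 4.2000

€4.20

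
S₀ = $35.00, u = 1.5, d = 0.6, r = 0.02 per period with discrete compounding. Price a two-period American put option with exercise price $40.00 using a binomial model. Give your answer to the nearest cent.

Risk-neutral probability p = (1 + 0.02 − 0.6)/(1.5 − 0.6) = 0.4200/0.9000 = 0.4667
Terminal stock prices: S_uu = 78.75, S_ud = 31.5, S_dd = 12.6
Terminal payoffs (K − S): max(-38.75, 0) = 0, max(8.5, 0) = 8.5, max(27.4, 0) = 27.4
Node u (S = 52.5): continuation = 1/1.02·[0.4667·0.0000 + 0.5333·8.5000] = 4.4444; exercise value = 0.0000 ≤ continuation, so V_u = 4.4444
Node d (S = 21): continuation = 1/1.02·[0.4667·8.5000 + 0.5333·27.4000] = 18.2157; exercise value = 19.0000 > continuation, so V_d = 19.0000 (exercise)
Node 0 (S = 35): continuation = 1/1.02·[0.4667·4.4444 + 0.5333·19.0000] = 11.9680; exercise value = 5.0000 ≤ continuation, so V_0 = 11.9680

$11.97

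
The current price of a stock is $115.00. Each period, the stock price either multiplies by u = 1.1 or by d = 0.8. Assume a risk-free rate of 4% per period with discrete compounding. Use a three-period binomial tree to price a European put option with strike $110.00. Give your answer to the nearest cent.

Risk-neutral probability p = (1 + 0.04 − 0.8)/(1.1 − 0.8) = 0.2400/0.3000 = 0.8000
Terminal stock prices: S_uuu = 153.1, S_uud = 111.3, S_udd = 80.96, S_ddd = 58.88
Terminal payoffs (K − S): max(-43.07, 0) = 0, max(-1.32, 0) = 0, max(29.04, 0) = 29.04, max(51.12, 0) = 51.12
Node uu (S = 139.2): V_uu = 1/1.04·[0.8000·0.0000 + 0.2000·0.0000] = 0.0000
Node ud (S = 101.2): V_ud = 1/1.04·[0.8000·0.0000 + 0.2000·29.0400] = 5.5846
Node dd (S = 73.6): V_dd = 1/1.04·[0.8000·29.0400 + 0.2000·51.1200] = 32.1692
Node u (S = 126.5): V_u = 1/1.04·[0.8000·0.0000 + 0.2000·5.5846] = 1.0740
Node d (S = 92): V_d = 1/1.04·[0.8000·5.5846 + 0.2000·32.1692] = 10.4822
Node 0 (S = 115): V_0 = 1/1.04·[0.8000·1.0740 + 0.2000·10.4822] = 2.8419

$2.84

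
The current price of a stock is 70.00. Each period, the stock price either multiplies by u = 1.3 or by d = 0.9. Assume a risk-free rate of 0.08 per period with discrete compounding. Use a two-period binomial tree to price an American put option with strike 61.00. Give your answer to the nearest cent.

1.12

Risk-neutral probability p = (1 + 0.08 − 0.9)/(1.3 − 0.9) = 0.1800/0.4000 = 0.4500
Terminal stock prices: S_uu = 118.3, S_ud = 81.9, S_dd = 56.7
Terminal payoffs (K − S): max(-57.3, 0) = 0, max(-20.9, 0) = 0, max(4.3, 0) = 4.3
Node u (S = 91): continuation = 1/1.08·[0.4500·0.0000 + 0.5500·0.0000] = 0.0000; exercise value = 0.0000 ≤ continuation, so V_u = 0.0000
Node d (S = 63): continuation = 1/1.08·[0.4500·0.0000 + 0.5500·4.3000] = 2.1898; exercise value = 0.0000 ≤ continuation, so V_d = 2.1898
Node 0 (S = 70): continuation = 1/1.08·[0.4500·0.0000 + 0.5500·2.1898] = 1.1152; exercise value = 0.0000 ≤ continuation, so V_0 = 1.1152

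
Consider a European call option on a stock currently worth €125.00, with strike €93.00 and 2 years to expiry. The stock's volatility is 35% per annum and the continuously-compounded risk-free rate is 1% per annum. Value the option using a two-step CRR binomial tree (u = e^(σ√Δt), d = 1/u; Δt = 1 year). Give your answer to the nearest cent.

€43.78

CRR parameters: u = e^(σ√Δt) = e^(0.35·√1) = 1.4191, d = 1/u = 0.7047
Per-period rate: rΔt = 0.01·1 = 0.01, so R = e^0.01 = 1.0101
Risk-neutral probability p = (e^0.01 − 0.7047)/(1.4191 − 0.7047) = 0.3054/0.7144 = 0.4275
Terminal stock prices: S_uu = 251.7, S_ud = 125, S_dd = 62.07
Terminal payoffs (S − K): max(158.7, 0) = 158.7, max(32, 0) = 32, max(-30.93, 0) = 0
Node u (S = 177.4): V_u = e^(−0.01)·[0.4275·158.7191 + 0.5725·32.0000] = 85.3088
Node d (S = 88.09): V_d = e^(−0.01)·[0.4275·32.0000 + 0.5725·0.0000] = 13.5423
Node 0 (S = 125): V_0 = e^(−0.01)·[0.4275·85.3088 + 0.5725·13.5423] = 43.7790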